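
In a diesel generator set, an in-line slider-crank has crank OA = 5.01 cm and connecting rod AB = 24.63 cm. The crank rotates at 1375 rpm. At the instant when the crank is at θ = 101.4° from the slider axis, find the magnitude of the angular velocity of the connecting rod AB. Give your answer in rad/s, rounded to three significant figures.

ω = 144 rad/s (converted from 1375 rpm).
The rod makes angle φ with the slider axis where L sinφ = r sinθ; differentiating, L cosφ·φ̇ = r ω cosθ.
L cosφ = √(L² − r² sin²θ) = 0.24135 m.
|ω_rod| = r ω |cosθ| / √(L² − r² sin²θ) = 0.0501·144·0.19766/0.24135 = 5.9078 rad/s.

5.91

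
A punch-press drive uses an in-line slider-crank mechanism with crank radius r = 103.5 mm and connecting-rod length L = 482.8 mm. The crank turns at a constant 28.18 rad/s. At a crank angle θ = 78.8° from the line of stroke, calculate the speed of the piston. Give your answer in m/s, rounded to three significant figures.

ω = 28.18 rad/s
For an in-line slider-crank, x = r cosθ + √(L² − r² sin²θ), so v = −rω sinθ·[1 + r cosθ/√(L² − r² sin²θ)].
With r = 0.1035 m, L = 0.4828 m, θ = 78.8°: √(L² − r² sin²θ) = 0.472 m.
v = −0.1035·28.18·0.98096·[1 + 0.1035·0.19423/0.472] = -2.9829 m/s.
|v| = 2.9829 m/s.

2.98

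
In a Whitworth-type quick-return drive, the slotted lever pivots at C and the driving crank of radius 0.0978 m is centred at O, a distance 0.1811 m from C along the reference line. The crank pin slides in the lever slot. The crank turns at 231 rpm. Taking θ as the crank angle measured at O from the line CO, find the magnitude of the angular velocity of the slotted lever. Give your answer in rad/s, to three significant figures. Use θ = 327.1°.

ω = 24.19 rad/s (from 231 rpm).
Crank pin A relative to C: A = (d + r cosθ, r sinθ); lever angle φ = atan2(r sinθ, d + r cosθ).
Differentiating tanφ: φ̇ = rω(d cosθ + r)/(d² + r² + 2dr cosθ).
d² + r² + 2dr cosθ = |CA|² = 0.072104 m²;  d cosθ + r = +0.24986 m.
|ω_lever| = |0.0978·24.19·+0.24986| / 0.072104 = 8.198 rad/s.

8.20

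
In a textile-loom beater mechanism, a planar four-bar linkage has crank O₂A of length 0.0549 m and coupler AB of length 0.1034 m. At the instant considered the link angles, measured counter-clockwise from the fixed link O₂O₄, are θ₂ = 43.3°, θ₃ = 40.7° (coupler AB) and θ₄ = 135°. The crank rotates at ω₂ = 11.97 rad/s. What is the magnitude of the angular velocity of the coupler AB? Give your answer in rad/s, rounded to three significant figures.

ω₂ = 11.97 rad/s
Differentiating the loop-closure r₂e^{iθ₂}+r₃e^{iθ₃}=r₁+r₄e^{iθ₄} gives r₂ω₂e^{iθ₂}+r₃ω₃e^{iθ₃}=r₄ω₄e^{iθ₄}.
Eliminating the other unknown: ω₃ = r₂ω₂ sin(θ₄−θ₂) / [r₃ sin(θ₃−θ₄)].
Numerator sine = +0.99956; denominator sine = -0.99719.
Result = 0.0549·11.97·(+0.99956) / (0.1034·(-0.99719)) = -6.3706 rad/s; magnitude 6.3706 rad/s.

6.37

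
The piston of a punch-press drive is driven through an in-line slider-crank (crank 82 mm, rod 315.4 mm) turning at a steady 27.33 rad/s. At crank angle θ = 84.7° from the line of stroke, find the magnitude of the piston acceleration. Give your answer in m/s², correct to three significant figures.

10.5

ω = 27.33 rad/s
x(θ) = r cosθ + √(L² − r² sin²θ); with ω constant, a = ω²·d²x/dθ².
d²x/dθ² = −r cosθ − r²(cos2θ)/√u − r⁴ sin²2θ/(4u^{3/2}),  u = L² − r² sin²θ = 0.0928105 m².
Substituting r = 0.082 m, L = 0.3154 m, θ = 84.7°: d²x/dθ² = +0.014107 m.
a = ω²·d²x/dθ² = (27.33)²·(+0.014107) = +10.537 m/s²;  |a| = 10.537 m/s².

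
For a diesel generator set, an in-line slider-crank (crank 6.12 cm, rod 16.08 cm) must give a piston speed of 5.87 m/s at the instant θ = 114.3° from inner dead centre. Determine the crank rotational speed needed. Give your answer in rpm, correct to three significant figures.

For an in-line slider-crank, |v_piston| = rω|sinθ|·[1 + r cosθ/√(L² − r² sin²θ)].
With r = 0.0612 m, L = 0.1608 m, θ = 114.3°: the bracketed kinematic factor |dx/dθ| = 0.046464 m.
ω = v/|dx/dθ| = 5.87/0.046464 = 126.34 rad/s.
N = 60ω/(2π) = 1206.4 rpm.

1210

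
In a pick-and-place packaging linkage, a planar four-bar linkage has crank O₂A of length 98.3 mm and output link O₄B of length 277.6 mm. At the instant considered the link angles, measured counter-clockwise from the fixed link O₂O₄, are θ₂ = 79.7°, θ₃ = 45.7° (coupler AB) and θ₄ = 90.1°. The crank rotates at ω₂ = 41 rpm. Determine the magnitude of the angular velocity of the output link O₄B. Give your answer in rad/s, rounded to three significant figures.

1.22

ω₂ = 4.294 rad/s (from 41 rpm).
Differentiating the loop-closure r₂e^{iθ₂}+r₃e^{iθ₃}=r₁+r₄e^{iθ₄} gives r₂ω₂e^{iθ₂}+r₃ω₃e^{iθ₃}=r₄ω₄e^{iθ₄}.
Eliminating the other unknown: ω₄ = r₂ω₂ sin(θ₂−θ₃) / [r₄ sin(θ₄−θ₃)].
Numerator sine = +0.55919; denominator sine = +0.69966.
Result = 0.0983·4.294·(+0.55919) / (0.2776·(+0.69966)) = +1.2151 rad/s; magnitude 1.2151 rad/s.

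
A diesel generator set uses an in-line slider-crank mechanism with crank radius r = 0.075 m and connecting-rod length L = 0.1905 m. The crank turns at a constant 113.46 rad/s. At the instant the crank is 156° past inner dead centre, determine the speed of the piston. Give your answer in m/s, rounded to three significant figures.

2.20

ω = 113.5 rad/s
For an in-line slider-crank, x = r cosθ + √(L² − r² sin²θ), so v = −rω sinθ·[1 + r cosθ/√(L² − r² sin²θ)].
With r = 0.075 m, L = 0.1905 m, θ = 156°: √(L² − r² sin²θ) = 0.18804 m.
v = −0.075·113.5·0.40674·[1 + 0.075·-0.91355/0.18804] = -2.2 m/s.
|v| = 2.2 m/s.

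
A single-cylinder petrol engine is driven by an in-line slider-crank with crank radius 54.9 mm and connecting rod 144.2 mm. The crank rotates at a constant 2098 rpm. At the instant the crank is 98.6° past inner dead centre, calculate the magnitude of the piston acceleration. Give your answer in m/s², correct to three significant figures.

ω = 2π·2098/60 = 219.7 rad/s
x(θ) = r cosθ + √(L² − r² sin²θ); with ω constant, a = ω²·d²x/dθ².
d²x/dθ² = −r cosθ − r²(cos2θ)/√u − r⁴ sin²2θ/(4u^{3/2}),  u = L² − r² sin²θ = 0.017847 m².
Substituting r = 0.0549 m, L = 0.1442 m, θ = 98.6°: d²x/dθ² = +0.029678 m.
a = ω²·d²x/dθ² = (219.7)²·(+0.029678) = +1432.5 m/s²;  |a| = 1432.5 m/s².

1430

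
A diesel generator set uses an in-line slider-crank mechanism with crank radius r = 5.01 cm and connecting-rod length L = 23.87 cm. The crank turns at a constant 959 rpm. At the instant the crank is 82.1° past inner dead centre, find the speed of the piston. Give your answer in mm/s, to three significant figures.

ω = 2π·959/60 = 100.4 rad/s
For an in-line slider-crank, x = r cosθ + √(L² − r² sin²θ), so v = −rω sinθ·[1 + r cosθ/√(L² − r² sin²θ)].
With r = 0.0501 m, L = 0.2387 m, θ = 82.1°: √(L² − r² sin²θ) = 0.23348 m.
v = −0.0501·100.4·0.99051·[1 + 0.0501·0.13744/0.23348] = -5.1306 m/s.
|v| = 5.1306 m/s = 5130.6 mm/s.

5130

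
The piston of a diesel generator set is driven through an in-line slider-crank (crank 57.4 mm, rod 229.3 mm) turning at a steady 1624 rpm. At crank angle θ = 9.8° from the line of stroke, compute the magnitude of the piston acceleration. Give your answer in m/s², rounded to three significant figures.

2030

ω = 2π·1624/60 = 170.1 rad/s
x(θ) = r cosθ + √(L² − r² sin²θ); with ω constant, a = ω²·d²x/dθ².
d²x/dθ² = −r cosθ − r²(cos2θ)/√u − r⁴ sin²2θ/(4u^{3/2}),  u = L² − r² sin²θ = 0.052483 m².
Substituting r = 0.0574 m, L = 0.2293 m, θ = 9.8°: d²x/dθ² = -0.070136 m.
a = ω²·d²x/dθ² = (170.1)²·(-0.070136) = -2028.5 m/s²;  |a| = 2028.5 m/s².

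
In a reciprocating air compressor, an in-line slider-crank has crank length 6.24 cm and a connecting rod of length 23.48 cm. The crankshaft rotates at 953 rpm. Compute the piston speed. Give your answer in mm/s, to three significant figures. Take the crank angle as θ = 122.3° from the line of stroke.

ω = 2π·953/60 = 99.8 rad/s
For an in-line slider-crank, x = r cosθ + √(L² − r² sin²θ), so v = −rω sinθ·[1 + r cosθ/√(L² − r² sin²θ)].
With r = 0.0624 m, L = 0.2348 m, θ = 122.3°: √(L² − r² sin²θ) = 0.2288 m.
v = −0.0624·99.8·0.84526·[1 + 0.0624·-0.53435/0.2288] = -4.4967 m/s.
|v| = 4.4967 m/s = 4496.7 mm/s.

4500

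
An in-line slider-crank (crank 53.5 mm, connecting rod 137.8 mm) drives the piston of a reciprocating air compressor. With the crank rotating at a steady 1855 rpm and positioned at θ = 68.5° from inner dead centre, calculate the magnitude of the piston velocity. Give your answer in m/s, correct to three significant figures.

ω = 2π·1855/60 = 194.3 rad/s
For an in-line slider-crank, x = r cosθ + √(L² − r² sin²θ), so v = −rω sinθ·[1 + r cosθ/√(L² − r² sin²θ)].
With r = 0.0535 m, L = 0.1378 m, θ = 68.5°: √(L² − r² sin²θ) = 0.1285 m.
v = −0.0535·194.3·0.93042·[1 + 0.0535·0.36650/0.1285] = -11.145 m/s.
|v| = 11.145 m/s.

11.1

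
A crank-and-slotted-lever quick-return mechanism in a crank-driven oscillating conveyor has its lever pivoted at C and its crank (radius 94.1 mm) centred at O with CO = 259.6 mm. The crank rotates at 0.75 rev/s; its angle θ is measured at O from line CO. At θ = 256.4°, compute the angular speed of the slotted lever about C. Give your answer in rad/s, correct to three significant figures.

0.226

ω = 4.712 rad/s (from 0.75 rev/s).
Crank pin A relative to C: A = (d + r cosθ, r sinθ); lever angle φ = atan2(r sinθ, d + r cosθ).
Differentiating tanφ: φ̇ = rω(d cosθ + r)/(d² + r² + 2dr cosθ).
d² + r² + 2dr cosθ = |CA|² = 0.0647587 m²;  d cosθ + r = +0.033057 m.
|ω_lever| = |0.0941·4.712·+0.033057| / 0.0647587 = 0.22636 rad/s.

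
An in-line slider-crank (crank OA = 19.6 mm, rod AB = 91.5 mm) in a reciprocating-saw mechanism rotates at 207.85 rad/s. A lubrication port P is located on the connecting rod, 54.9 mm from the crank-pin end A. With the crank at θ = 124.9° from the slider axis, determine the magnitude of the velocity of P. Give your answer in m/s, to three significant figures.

3.23

ω = 207.8 rad/s.  Crank-pin speed |V_A| = rω = 4.0739 m/s, perpendicular to OA.
Rod angle: sinφ = −(r/L) sinθ ⇒ φ = -10.118°; ω_rod = −rω cosθ/√(L²−r²sin²θ) = +25.876 rad/s.
V_P = V_A + ω_rod × AP, with AP = 0.0549 m along the rod.
Components: V_Px = −rω sinθ − a·ω_rod·sinφ = -3.0916 m/s;  V_Py = rω cosθ + a·ω_rod·cosφ = -0.93234 m/s.
|V_P| = √(V_Px² + V_Py²) = 3.2291 m/s.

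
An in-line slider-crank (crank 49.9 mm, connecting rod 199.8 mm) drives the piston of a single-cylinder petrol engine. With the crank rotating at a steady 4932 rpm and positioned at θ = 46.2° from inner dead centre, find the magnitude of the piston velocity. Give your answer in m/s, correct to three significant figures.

21.9

ω = 2π·4932/60 = 516.5 rad/s
For an in-line slider-crank, x = r cosθ + √(L² − r² sin²θ), so v = −rω sinθ·[1 + r cosθ/√(L² − r² sin²θ)].
With r = 0.0499 m, L = 0.1998 m, θ = 46.2°: √(L² − r² sin²θ) = 0.19653 m.
v = −0.0499·516.5·0.72176·[1 + 0.0499·0.69214/0.19653] = -21.87 m/s.
|v| = 21.87 m/s.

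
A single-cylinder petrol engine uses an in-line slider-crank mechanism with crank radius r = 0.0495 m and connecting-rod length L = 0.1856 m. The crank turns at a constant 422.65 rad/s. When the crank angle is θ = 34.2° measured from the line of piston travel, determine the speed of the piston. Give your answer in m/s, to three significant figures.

ω = 422.6 rad/s
For an in-line slider-crank, x = r cosθ + √(L² − r² sin²θ), so v = −rω sinθ·[1 + r cosθ/√(L² − r² sin²θ)].
With r = 0.0495 m, L = 0.1856 m, θ = 34.2°: √(L² − r² sin²θ) = 0.1835 m.
v = −0.0495·422.6·0.56208·[1 + 0.0495·0.82708/0.1835] = -14.383 m/s.
|v| = 14.383 m/s.

14.4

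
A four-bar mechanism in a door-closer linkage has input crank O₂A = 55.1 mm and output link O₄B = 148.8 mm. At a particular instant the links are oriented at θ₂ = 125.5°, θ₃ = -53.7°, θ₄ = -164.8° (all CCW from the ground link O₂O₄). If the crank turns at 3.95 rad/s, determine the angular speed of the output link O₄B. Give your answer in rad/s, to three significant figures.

ω₂ = 3.95 rad/s
Differentiating the loop-closure r₂e^{iθ₂}+r₃e^{iθ₃}=r₁+r₄e^{iθ₄} gives r₂ω₂e^{iθ₂}+r₃ω₃e^{iθ₃}=r₄ω₄e^{iθ₄}.
Eliminating the other unknown: ω₄ = r₂ω₂ sin(θ₂−θ₃) / [r₄ sin(θ₄−θ₃)].
Numerator sine = +0.01396; denominator sine = -0.93295.
Result = 0.0551·3.95·(+0.01396) / (0.1488·(-0.93295)) = -0.02189 rad/s; magnitude 0.02189 rad/s.

0.0219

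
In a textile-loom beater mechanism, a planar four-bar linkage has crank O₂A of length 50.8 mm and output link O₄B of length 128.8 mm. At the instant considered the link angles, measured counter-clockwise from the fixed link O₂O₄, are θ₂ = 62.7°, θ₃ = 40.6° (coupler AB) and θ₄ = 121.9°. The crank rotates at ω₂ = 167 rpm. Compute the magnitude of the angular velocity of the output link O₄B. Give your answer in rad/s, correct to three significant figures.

2.63

ω₂ = 17.49 rad/s (from 167 rpm).
Differentiating the loop-closure r₂e^{iθ₂}+r₃e^{iθ₃}=r₁+r₄e^{iθ₄} gives r₂ω₂e^{iθ₂}+r₃ω₃e^{iθ₃}=r₄ω₄e^{iθ₄}.
Eliminating the other unknown: ω₄ = r₂ω₂ sin(θ₂−θ₃) / [r₄ sin(θ₄−θ₃)].
Numerator sine = +0.37622; denominator sine = +0.98849.
Result = 0.0508·17.49·(+0.37622) / (0.1288·(+0.98849)) = +2.6252 rad/s; magnitude 2.6252 rad/s.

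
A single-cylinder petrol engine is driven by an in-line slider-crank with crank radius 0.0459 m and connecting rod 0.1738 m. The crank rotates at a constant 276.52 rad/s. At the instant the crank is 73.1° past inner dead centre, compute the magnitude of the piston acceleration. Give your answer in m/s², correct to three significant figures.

230

ω = 276.5 rad/s
x(θ) = r cosθ + √(L² − r² sin²θ); with ω constant, a = ω²·d²x/dθ².
d²x/dθ² = −r cosθ − r²(cos2θ)/√u − r⁴ sin²2θ/(4u^{3/2}),  u = L² − r² sin²θ = 0.0282777 m².
Substituting r = 0.0459 m, L = 0.1738 m, θ = 73.1°: d²x/dθ² = -0.0030044 m.
a = ω²·d²x/dθ² = (276.5)²·(-0.0030044) = -229.72 m/s²;  |a| = 229.72 m/s².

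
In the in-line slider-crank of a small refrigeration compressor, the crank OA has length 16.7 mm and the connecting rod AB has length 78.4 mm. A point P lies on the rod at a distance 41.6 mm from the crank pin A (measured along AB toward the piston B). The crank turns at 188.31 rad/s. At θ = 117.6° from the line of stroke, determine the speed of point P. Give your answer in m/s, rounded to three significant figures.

2.73

ω = 188.3 rad/s.  Crank-pin speed |V_A| = rω = 3.1448 m/s, perpendicular to OA.
Rod angle: sinφ = −(r/L) sinθ ⇒ φ = -10.881°; ω_rod = −rω cosθ/√(L²−r²sin²θ) = +18.924 rad/s.
V_P = V_A + ω_rod × AP, with AP = 0.0416 m along the rod.
Components: V_Px = −rω sinθ − a·ω_rod·sinφ = -2.6383 m/s;  V_Py = rω cosθ + a·ω_rod·cosφ = -0.68388 m/s.
|V_P| = √(V_Px² + V_Py²) = 2.7255 m/s.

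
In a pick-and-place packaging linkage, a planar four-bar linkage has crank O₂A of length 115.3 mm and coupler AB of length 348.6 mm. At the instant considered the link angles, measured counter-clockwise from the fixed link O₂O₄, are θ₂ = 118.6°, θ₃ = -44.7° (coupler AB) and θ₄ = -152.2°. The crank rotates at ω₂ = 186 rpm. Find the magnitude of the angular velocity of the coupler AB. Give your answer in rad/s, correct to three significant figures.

6.75

ω₂ = 19.48 rad/s (from 186 rpm).
Differentiating the loop-closure r₂e^{iθ₂}+r₃e^{iθ₃}=r₁+r₄e^{iθ₄} gives r₂ω₂e^{iθ₂}+r₃ω₃e^{iθ₃}=r₄ω₄e^{iθ₄}.
Eliminating the other unknown: ω₃ = r₂ω₂ sin(θ₄−θ₂) / [r₃ sin(θ₃−θ₄)].
Numerator sine = +0.99990; denominator sine = +0.95372.
Result = 0.1153·19.48·(+0.99990) / (0.3486·(+0.95372)) = +6.7543 rad/s; magnitude 6.7543 rad/s.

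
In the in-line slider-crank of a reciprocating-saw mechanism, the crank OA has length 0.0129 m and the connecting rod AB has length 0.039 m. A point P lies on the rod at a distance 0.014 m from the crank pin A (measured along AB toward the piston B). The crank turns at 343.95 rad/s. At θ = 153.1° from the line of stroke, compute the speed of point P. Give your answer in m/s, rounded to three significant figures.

ω = 343.9 rad/s.  Crank-pin speed |V_A| = rω = 4.437 m/s, perpendicular to OA.
Rod angle: sinφ = −(r/L) sinθ ⇒ φ = -8.607°; ω_rod = −rω cosθ/√(L²−r²sin²θ) = +102.61 rad/s.
V_P = V_A + ω_rod × AP, with AP = 0.014 m along the rod.
Components: V_Px = −rω sinθ − a·ω_rod·sinφ = -1.7924 m/s;  V_Py = rω cosθ + a·ω_rod·cosφ = -2.5365 m/s.
|V_P| = √(V_Px² + V_Py²) = 3.1059 m/s.

3.11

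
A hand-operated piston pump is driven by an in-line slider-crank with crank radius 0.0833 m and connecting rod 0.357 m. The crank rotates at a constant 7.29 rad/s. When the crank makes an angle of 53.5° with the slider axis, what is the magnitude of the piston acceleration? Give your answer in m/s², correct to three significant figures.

2.34

ω = 7.29 rad/s
x(θ) = r cosθ + √(L² − r² sin²θ); with ω constant, a = ω²·d²x/dθ².
d²x/dθ² = −r cosθ − r²(cos2θ)/√u − r⁴ sin²2θ/(4u^{3/2}),  u = L² − r² sin²θ = 0.122965 m².
Substituting r = 0.0833 m, L = 0.357 m, θ = 53.5°: d²x/dθ² = -0.044019 m.
a = ω²·d²x/dθ² = (7.29)²·(-0.044019) = -2.3393 m/s²;  |a| = 2.3393 m/s².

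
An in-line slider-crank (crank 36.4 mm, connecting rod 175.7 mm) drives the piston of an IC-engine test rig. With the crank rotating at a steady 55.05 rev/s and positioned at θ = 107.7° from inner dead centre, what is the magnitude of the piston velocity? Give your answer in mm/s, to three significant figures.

11200

ω = 2π·55.1 = 345.9 rad/s
For an in-line slider-crank, x = r cosθ + √(L² − r² sin²θ), so v = −rω sinθ·[1 + r cosθ/√(L² − r² sin²θ)].
With r = 0.0364 m, L = 0.1757 m, θ = 107.7°: √(L² − r² sin²θ) = 0.17224 m.
v = −0.0364·345.9·0.95266·[1 + 0.0364·-0.30403/0.17224] = -11.224 m/s.
|v| = 11.224 m/s = 11224 mm/s.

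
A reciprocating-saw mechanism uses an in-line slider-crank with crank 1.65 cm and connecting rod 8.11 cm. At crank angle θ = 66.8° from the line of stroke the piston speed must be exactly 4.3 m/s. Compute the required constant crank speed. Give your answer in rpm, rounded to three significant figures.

2500

For an in-line slider-crank, |v_piston| = rω|sinθ|·[1 + r cosθ/√(L² − r² sin²θ)].
With r = 0.0165 m, L = 0.0811 m, θ = 66.8°: the bracketed kinematic factor |dx/dθ| = 0.016403 m.
ω = v/|dx/dθ| = 4.3/0.016403 = 262.15 rad/s.
N = 60ω/(2π) = 2503.3 rpm.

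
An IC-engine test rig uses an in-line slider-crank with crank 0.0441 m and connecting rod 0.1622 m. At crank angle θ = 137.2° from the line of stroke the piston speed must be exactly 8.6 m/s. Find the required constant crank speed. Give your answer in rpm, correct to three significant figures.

3440

For an in-line slider-crank, |v_piston| = rω|sinθ|·[1 + r cosθ/√(L² − r² sin²θ)].
With r = 0.0441 m, L = 0.1622 m, θ = 137.2°: the bracketed kinematic factor |dx/dθ| = 0.023881 m.
ω = v/|dx/dθ| = 8.6/0.023881 = 360.12 rad/s.
N = 60ω/(2π) = 3438.8 rpm.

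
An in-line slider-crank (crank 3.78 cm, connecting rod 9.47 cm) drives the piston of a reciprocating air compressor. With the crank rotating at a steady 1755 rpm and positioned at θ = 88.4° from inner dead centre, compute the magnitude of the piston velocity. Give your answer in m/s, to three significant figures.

ω = 2π·1755/60 = 183.8 rad/s
For an in-line slider-crank, x = r cosθ + √(L² − r² sin²θ), so v = −rω sinθ·[1 + r cosθ/√(L² − r² sin²θ)].
With r = 0.0378 m, L = 0.0947 m, θ = 88.4°: √(L² − r² sin²θ) = 0.086835 m.
v = −0.0378·183.8·0.99961·[1 + 0.0378·0.02792/0.086835] = -7.0287 m/s.
|v| = 7.0287 m/s.

7.03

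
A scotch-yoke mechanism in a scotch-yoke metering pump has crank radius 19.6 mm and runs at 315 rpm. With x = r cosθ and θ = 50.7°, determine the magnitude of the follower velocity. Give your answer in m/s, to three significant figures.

0.500

ω = 32.99 rad/s (from 315 rpm).
x = r cosθ ⇒ ẋ = −rω sinθ.
|v| = rω|sinθ| = 0.0196·32.99·|sin 50.7°| = 0.50032 m/s.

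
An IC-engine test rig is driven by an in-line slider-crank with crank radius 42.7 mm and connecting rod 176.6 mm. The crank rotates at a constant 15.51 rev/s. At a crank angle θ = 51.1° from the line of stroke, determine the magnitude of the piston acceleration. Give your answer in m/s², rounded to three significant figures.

ω = 2π·15.5 = 97.45 rad/s
x(θ) = r cosθ + √(L² − r² sin²θ); with ω constant, a = ω²·d²x/dθ².
d²x/dθ² = −r cosθ − r²(cos2θ)/√u − r⁴ sin²2θ/(4u^{3/2}),  u = L² − r² sin²θ = 0.0300833 m².
Substituting r = 0.0427 m, L = 0.1766 m, θ = 51.1°: d²x/dθ² = -0.024745 m.
a = ω²·d²x/dθ² = (97.45)²·(-0.024745) = -235 m/s²;  |a| = 235 m/s².

235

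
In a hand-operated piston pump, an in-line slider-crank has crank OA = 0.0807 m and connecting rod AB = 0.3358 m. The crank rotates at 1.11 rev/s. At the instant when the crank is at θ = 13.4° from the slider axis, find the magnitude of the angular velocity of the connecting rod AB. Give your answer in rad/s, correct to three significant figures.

1.63

ω = 6.974 rad/s (converted from 1.11 rev/s).
The rod makes angle φ with the slider axis where L sinφ = r sinθ; differentiating, L cosφ·φ̇ = r ω cosθ.
L cosφ = √(L² − r² sin²θ) = 0.33528 m.
|ω_rod| = r ω |cosθ| / √(L² − r² sin²θ) = 0.0807·6.974·0.97278/0.33528 = 1.633 rad/s.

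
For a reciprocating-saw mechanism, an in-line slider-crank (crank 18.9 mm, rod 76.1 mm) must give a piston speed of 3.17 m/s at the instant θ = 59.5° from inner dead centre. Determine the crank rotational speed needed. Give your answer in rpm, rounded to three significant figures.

For an in-line slider-crank, |v_piston| = rω|sinθ|·[1 + r cosθ/√(L² − r² sin²θ)].
With r = 0.0189 m, L = 0.0761 m, θ = 59.5°: the bracketed kinematic factor |dx/dθ| = 0.018386 m.
ω = v/|dx/dθ| = 3.17/0.018386 = 172.41 rad/s.
N = 60ω/(2π) = 1646.4 rpm.

1650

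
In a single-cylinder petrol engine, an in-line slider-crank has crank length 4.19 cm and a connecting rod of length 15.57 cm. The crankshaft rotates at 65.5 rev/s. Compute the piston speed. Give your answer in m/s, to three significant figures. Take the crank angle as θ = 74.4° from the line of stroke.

17.9

ω = 2π·65.5 = 411.5 rad/s
For an in-line slider-crank, x = r cosθ + √(L² − r² sin²θ), so v = −rω sinθ·[1 + r cosθ/√(L² − r² sin²θ)].
With r = 0.0419 m, L = 0.1557 m, θ = 74.4°: √(L² − r² sin²θ) = 0.15038 m.
v = −0.0419·411.5·0.96316·[1 + 0.0419·0.26892/0.15038] = -17.853 m/s.
|v| = 17.853 m/s.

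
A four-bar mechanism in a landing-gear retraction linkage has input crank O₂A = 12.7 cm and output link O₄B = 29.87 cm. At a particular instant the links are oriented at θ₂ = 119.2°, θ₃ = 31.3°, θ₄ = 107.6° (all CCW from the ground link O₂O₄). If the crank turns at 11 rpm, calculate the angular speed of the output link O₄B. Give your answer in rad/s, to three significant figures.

0.504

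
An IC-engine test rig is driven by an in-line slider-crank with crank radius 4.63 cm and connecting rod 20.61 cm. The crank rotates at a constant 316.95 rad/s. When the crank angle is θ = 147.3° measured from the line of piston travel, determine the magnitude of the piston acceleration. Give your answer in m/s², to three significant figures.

3460

ω = 316.9 rad/s
x(θ) = r cosθ + √(L² − r² sin²θ); with ω constant, a = ω²·d²x/dθ².
d²x/dθ² = −r cosθ − r²(cos2θ)/√u − r⁴ sin²2θ/(4u^{3/2}),  u = L² − r² sin²θ = 0.0418516 m².
Substituting r = 0.0463 m, L = 0.2061 m, θ = 147.3°: d²x/dθ² = +0.034489 m.
a = ω²·d²x/dθ² = (316.9)²·(+0.034489) = +3464.7 m/s²;  |a| = 3464.7 m/s².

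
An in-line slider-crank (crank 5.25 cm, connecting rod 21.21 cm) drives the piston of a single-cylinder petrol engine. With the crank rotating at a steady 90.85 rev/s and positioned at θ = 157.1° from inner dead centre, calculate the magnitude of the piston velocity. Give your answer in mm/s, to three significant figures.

ω = 2π·90.8 = 570.8 rad/s
For an in-line slider-crank, x = r cosθ + √(L² − r² sin²θ), so v = −rω sinθ·[1 + r cosθ/√(L² − r² sin²θ)].
With r = 0.0525 m, L = 0.2121 m, θ = 157.1°: √(L² − r² sin²θ) = 0.21111 m.
v = −0.0525·570.8·0.38912·[1 + 0.0525·-0.92119/0.21111] = -8.99 m/s.
|v| = 8.99 m/s = 8990 mm/s.

8990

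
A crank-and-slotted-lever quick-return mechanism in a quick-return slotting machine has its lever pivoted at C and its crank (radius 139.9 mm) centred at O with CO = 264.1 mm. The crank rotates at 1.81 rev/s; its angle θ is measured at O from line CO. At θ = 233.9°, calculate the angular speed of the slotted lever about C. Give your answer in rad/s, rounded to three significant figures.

0.546

ω = 11.37 rad/s (from 1.81 rev/s).
Crank pin A relative to C: A = (d + r cosθ, r sinθ); lever angle φ = atan2(r sinθ, d + r cosθ).
Differentiating tanφ: φ̇ = rω(d cosθ + r)/(d² + r² + 2dr cosθ).
d² + r² + 2dr cosθ = |CA|² = 0.045782 m²;  d cosθ + r = -0.015707 m.
|ω_lever| = |0.1399·11.37·-0.015707| / 0.045782 = 0.54584 rad/s.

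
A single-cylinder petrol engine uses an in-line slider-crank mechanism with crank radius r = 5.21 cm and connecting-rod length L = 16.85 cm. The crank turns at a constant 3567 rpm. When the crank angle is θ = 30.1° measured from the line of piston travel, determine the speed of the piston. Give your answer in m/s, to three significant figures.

ω = 2π·3567/60 = 373.5 rad/s
For an in-line slider-crank, x = r cosθ + √(L² − r² sin²θ), so v = −rω sinθ·[1 + r cosθ/√(L² − r² sin²θ)].
With r = 0.0521 m, L = 0.1685 m, θ = 30.1°: √(L² − r² sin²θ) = 0.16646 m.
v = −0.0521·373.5·0.50151·[1 + 0.0521·0.86515/0.16646] = -12.403 m/s.
|v| = 12.403 m/s.

12.4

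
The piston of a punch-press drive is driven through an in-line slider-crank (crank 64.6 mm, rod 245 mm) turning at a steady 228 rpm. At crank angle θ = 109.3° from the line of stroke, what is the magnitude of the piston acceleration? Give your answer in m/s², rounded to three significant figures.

ω = 2π·228/60 = 23.88 rad/s
x(θ) = r cosθ + √(L² − r² sin²θ); with ω constant, a = ω²·d²x/dθ².
d²x/dθ² = −r cosθ − r²(cos2θ)/√u − r⁴ sin²2θ/(4u^{3/2}),  u = L² − r² sin²θ = 0.0563077 m².
Substituting r = 0.0646 m, L = 0.245 m, θ = 109.3°: d²x/dθ² = +0.034969 m.
a = ω²·d²x/dθ² = (23.88)²·(+0.034969) = +19.935 m/s²;  |a| = 19.935 m/s².

19.9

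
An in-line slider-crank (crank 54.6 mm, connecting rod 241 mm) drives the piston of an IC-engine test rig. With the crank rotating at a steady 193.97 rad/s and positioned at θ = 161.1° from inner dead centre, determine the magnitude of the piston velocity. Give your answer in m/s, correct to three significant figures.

2.69

ω = 194 rad/s
For an in-line slider-crank, x = r cosθ + √(L² − r² sin²θ), so v = −rω sinθ·[1 + r cosθ/√(L² − r² sin²θ)].
With r = 0.0546 m, L = 0.241 m, θ = 161.1°: √(L² − r² sin²θ) = 0.24035 m.
v = −0.0546·194·0.32392·[1 + 0.0546·-0.94609/0.24035] = -2.6932 m/s.
|v| = 2.6932 m/s.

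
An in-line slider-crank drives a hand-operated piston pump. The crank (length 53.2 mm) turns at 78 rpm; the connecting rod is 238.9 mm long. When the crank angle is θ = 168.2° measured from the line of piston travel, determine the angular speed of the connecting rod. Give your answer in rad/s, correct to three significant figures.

ω = 8.168 rad/s (converted from 78 rpm).
The rod makes angle φ with the slider axis where L sinφ = r sinθ; differentiating, L cosφ·φ̇ = r ω cosθ.
L cosφ = √(L² − r² sin²θ) = 0.23865 m.
|ω_rod| = r ω |cosθ| / √(L² − r² sin²θ) = 0.0532·8.168·0.97887/0.23865 = 1.7824 rad/s.

1.78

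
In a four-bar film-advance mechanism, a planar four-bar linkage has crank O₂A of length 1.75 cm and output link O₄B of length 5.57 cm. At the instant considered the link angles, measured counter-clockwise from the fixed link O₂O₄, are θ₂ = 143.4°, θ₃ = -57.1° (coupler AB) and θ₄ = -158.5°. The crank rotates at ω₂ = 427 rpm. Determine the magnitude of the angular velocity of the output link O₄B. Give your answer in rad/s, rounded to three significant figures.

ω₂ = 44.72 rad/s (from 427 rpm).
Differentiating the loop-closure r₂e^{iθ₂}+r₃e^{iθ₃}=r₁+r₄e^{iθ₄} gives r₂ω₂e^{iθ₂}+r₃ω₃e^{iθ₃}=r₄ω₄e^{iθ₄}.
Eliminating the other unknown: ω₄ = r₂ω₂ sin(θ₂−θ₃) / [r₄ sin(θ₄−θ₃)].
Numerator sine = -0.35021; denominator sine = -0.98027.
Result = 0.0175·44.72·(-0.35021) / (0.0557·(-0.98027)) = +5.019 rad/s; magnitude 5.019 rad/s.

5.02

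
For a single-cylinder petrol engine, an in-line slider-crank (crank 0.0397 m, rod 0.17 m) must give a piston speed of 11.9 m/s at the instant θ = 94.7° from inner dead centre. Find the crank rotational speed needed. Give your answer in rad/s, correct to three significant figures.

307

For an in-line slider-crank, |v_piston| = rω|sinθ|·[1 + r cosθ/√(L² − r² sin²θ)].
With r = 0.0397 m, L = 0.17 m, θ = 94.7°: the bracketed kinematic factor |dx/dθ| = 0.038788 m.
ω = v/|dx/dθ| = 11.9/0.038788 = 306.8 rad/s.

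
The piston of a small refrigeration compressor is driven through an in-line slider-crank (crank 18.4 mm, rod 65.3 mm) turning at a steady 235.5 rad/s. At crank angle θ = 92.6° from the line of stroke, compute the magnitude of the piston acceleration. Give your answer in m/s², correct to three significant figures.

ω = 235.5 rad/s
x(θ) = r cosθ + √(L² − r² sin²θ); with ω constant, a = ω²·d²x/dθ².
d²x/dθ² = −r cosθ − r²(cos2θ)/√u − r⁴ sin²2θ/(4u^{3/2}),  u = L² − r² sin²θ = 0.00392623 m².
Substituting r = 0.0184 m, L = 0.0653 m, θ = 92.6°: d²x/dθ² = +0.0062146 m.
a = ω²·d²x/dθ² = (235.5)²·(+0.0062146) = +344.67 m/s²;  |a| = 344.67 m/s².

345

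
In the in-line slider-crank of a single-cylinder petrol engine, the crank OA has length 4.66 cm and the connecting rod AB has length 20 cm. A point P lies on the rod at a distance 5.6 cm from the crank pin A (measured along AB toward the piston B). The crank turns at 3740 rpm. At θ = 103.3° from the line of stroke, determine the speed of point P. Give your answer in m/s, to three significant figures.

17.7

ω = 391.7 rad/s.  Crank-pin speed |V_A| = rω = 18.251 m/s, perpendicular to OA.
Rod angle: sinφ = −(r/L) sinθ ⇒ φ = -13.106°; ω_rod = −rω cosθ/√(L²−r²sin²θ) = +21.555 rad/s.
V_P = V_A + ω_rod × AP, with AP = 0.056 m along the rod.
Components: V_Px = −rω sinθ − a·ω_rod·sinφ = -17.488 m/s;  V_Py = rω cosθ + a·ω_rod·cosφ = -3.023 m/s.
|V_P| = √(V_Px² + V_Py²) = 17.747 m/s.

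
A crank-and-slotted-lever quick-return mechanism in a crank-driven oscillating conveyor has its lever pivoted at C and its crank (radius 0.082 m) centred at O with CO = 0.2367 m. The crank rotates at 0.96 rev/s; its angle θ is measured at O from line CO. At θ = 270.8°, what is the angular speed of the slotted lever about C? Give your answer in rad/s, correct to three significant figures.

ω = 6.032 rad/s (from 0.96 rev/s).
Crank pin A relative to C: A = (d + r cosθ, r sinθ); lever angle φ = atan2(r sinθ, d + r cosθ).
Differentiating tanφ: φ̇ = rω(d cosθ + r)/(d² + r² + 2dr cosθ).
d² + r² + 2dr cosθ = |CA|² = 0.0632929 m²;  d cosθ + r = +0.085305 m.
|ω_lever| = |0.082·6.032·+0.085305| / 0.0632929 = 0.66663 rad/s.

0.667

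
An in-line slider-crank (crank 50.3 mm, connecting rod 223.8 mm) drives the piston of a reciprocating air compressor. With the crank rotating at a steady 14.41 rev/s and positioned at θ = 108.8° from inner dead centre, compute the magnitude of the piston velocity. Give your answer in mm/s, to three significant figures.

ω = 2π·14.4 = 90.54 rad/s
For an in-line slider-crank, x = r cosθ + √(L² − r² sin²θ), so v = −rω sinθ·[1 + r cosθ/√(L² − r² sin²θ)].
With r = 0.0503 m, L = 0.2238 m, θ = 108.8°: √(L² − r² sin²θ) = 0.21868 m.
v = −0.0503·90.54·0.94665·[1 + 0.0503·-0.32227/0.21868] = -3.9916 m/s.
|v| = 3.9916 m/s = 3991.6 mm/s.

3990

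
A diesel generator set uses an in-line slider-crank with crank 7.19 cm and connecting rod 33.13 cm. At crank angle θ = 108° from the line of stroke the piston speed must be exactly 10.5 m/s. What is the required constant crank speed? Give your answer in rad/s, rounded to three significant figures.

165

For an in-line slider-crank, |v_piston| = rω|sinθ|·[1 + r cosθ/√(L² − r² sin²θ)].
With r = 0.0719 m, L = 0.3313 m, θ = 108°: the bracketed kinematic factor |dx/dθ| = 0.063694 m.
ω = v/|dx/dθ| = 10.5/0.063694 = 164.85 rad/s.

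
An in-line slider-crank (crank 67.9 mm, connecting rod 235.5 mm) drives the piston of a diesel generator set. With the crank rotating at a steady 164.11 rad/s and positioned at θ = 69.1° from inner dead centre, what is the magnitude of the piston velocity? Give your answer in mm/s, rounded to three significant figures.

11500

ω = 164.1 rad/s
For an in-line slider-crank, x = r cosθ + √(L² − r² sin²θ), so v = −rω sinθ·[1 + r cosθ/√(L² − r² sin²θ)].
With r = 0.0679 m, L = 0.2355 m, θ = 69.1°: √(L² − r² sin²θ) = 0.2268 m.
v = −0.0679·164.1·0.93420·[1 + 0.0679·0.35674/0.2268] = -11.522 m/s.
|v| = 11.522 m/s = 11522 mm/s.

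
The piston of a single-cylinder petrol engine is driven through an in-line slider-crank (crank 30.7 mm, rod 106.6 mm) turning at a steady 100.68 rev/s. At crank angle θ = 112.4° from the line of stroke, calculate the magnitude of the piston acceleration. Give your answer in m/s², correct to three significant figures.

7250

ω = 2π·101 = 632.6 rad/s
x(θ) = r cosθ + √(L² − r² sin²θ); with ω constant, a = ω²·d²x/dθ².
d²x/dθ² = −r cosθ − r²(cos2θ)/√u − r⁴ sin²2θ/(4u^{3/2}),  u = L² − r² sin²θ = 0.0105579 m².
Substituting r = 0.0307 m, L = 0.1066 m, θ = 112.4°: d²x/dθ² = +0.018106 m.
a = ω²·d²x/dθ² = (632.6)²·(+0.018106) = +7245.4 m/s²;  |a| = 7245.4 m/s².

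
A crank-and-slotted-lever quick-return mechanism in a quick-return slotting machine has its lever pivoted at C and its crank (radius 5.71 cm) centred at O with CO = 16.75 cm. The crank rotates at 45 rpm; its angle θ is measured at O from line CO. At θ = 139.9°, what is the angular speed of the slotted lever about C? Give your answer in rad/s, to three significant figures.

1.15

ω = 4.712 rad/s (from 45 rpm).
Crank pin A relative to C: A = (d + r cosθ, r sinθ); lever angle φ = atan2(r sinθ, d + r cosθ).
Differentiating tanφ: φ̇ = rω(d cosθ + r)/(d² + r² + 2dr cosθ).
d² + r² + 2dr cosθ = |CA|² = 0.0166849 m²;  d cosθ + r = -0.071024 m.
|ω_lever| = |0.0571·4.712·-0.071024| / 0.0166849 = 1.1454 rad/s.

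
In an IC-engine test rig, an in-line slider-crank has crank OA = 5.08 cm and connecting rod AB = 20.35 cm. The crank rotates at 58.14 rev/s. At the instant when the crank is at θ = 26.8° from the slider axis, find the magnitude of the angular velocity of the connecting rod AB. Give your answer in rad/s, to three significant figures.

ω = 365.3 rad/s (converted from 58.14 rev/s).
The rod makes angle φ with the slider axis where L sinφ = r sinθ; differentiating, L cosφ·φ̇ = r ω cosθ.
L cosφ = √(L² − r² sin²θ) = 0.20221 m.
|ω_rod| = r ω |cosθ| / √(L² − r² sin²θ) = 0.0508·365.3·0.89259/0.20221 = 81.917 rad/s.

81.9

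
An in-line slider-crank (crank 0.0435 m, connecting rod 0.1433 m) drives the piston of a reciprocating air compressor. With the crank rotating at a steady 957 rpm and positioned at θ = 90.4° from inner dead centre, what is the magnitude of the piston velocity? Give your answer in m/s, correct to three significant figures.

4.35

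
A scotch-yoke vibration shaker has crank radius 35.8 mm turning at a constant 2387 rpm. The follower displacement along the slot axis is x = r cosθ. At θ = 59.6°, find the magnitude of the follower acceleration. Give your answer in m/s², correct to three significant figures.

1130

ω = 250 rad/s (from 2387 rpm).
x = r cosθ ⇒ ẍ = −rω² cosθ (ω constant).
|a| = rω²|cosθ| = 0.0358·(250)²·|cos 59.6°| = 1131.9 m/s².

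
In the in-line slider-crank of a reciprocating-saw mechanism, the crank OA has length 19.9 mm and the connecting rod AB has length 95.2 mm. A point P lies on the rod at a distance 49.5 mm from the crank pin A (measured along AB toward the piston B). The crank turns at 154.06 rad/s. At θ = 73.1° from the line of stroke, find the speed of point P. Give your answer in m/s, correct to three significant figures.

3.06

ω = 154.1 rad/s.  Crank-pin speed |V_A| = rω = 3.0658 m/s, perpendicular to OA.
Rod angle: sinφ = −(r/L) sinθ ⇒ φ = -11.537°; ω_rod = −rω cosθ/√(L²−r²sin²θ) = -9.5547 rad/s.
V_P = V_A + ω_rod × AP, with AP = 0.0495 m along the rod.
Components: V_Px = −rω sinθ − a·ω_rod·sinφ = -3.028 m/s;  V_Py = rω cosθ + a·ω_rod·cosφ = +0.42783 m/s.
|V_P| = √(V_Px² + V_Py²) = 3.0581 m/s.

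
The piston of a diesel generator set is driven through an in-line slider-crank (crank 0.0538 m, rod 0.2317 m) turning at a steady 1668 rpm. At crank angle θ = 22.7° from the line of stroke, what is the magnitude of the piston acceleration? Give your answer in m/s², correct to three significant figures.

1790

ω = 2π·1668/60 = 174.7 rad/s
x(θ) = r cosθ + √(L² − r² sin²θ); with ω constant, a = ω²·d²x/dθ².
d²x/dθ² = −r cosθ − r²(cos2θ)/√u − r⁴ sin²2θ/(4u^{3/2}),  u = L² − r² sin²θ = 0.0532538 m².
Substituting r = 0.0538 m, L = 0.2317 m, θ = 22.7°: d²x/dθ² = -0.058526 m.
a = ω²·d²x/dθ² = (174.7)²·(-0.058526) = -1785.7 m/s²;  |a| = 1785.7 m/s².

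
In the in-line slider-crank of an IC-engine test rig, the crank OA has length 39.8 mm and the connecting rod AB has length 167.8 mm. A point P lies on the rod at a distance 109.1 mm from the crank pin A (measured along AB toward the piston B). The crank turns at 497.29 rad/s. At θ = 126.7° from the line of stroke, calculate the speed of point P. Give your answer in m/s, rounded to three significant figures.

ω = 497.3 rad/s.  Crank-pin speed |V_A| = rω = 19.792 m/s, perpendicular to OA.
Rod angle: sinφ = −(r/L) sinθ ⇒ φ = -10.963°; ω_rod = −rω cosθ/√(L²−r²sin²θ) = +71.801 rad/s.
V_P = V_A + ω_rod × AP, with AP = 0.1091 m along the rod.
Components: V_Px = −rω sinθ − a·ω_rod·sinφ = -14.379 m/s;  V_Py = rω cosθ + a·ω_rod·cosφ = -4.1378 m/s.
|V_P| = √(V_Px² + V_Py²) = 14.963 m/s.

15.0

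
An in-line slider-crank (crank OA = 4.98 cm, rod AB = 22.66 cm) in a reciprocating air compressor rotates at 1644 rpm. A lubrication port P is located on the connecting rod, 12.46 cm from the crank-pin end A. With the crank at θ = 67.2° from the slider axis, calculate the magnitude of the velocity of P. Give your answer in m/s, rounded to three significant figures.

8.42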